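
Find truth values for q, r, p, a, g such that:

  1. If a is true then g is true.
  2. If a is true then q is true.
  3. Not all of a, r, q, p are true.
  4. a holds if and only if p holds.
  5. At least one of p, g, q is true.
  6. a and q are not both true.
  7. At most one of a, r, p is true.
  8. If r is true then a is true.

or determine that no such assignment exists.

q = True, r = False, p = False, a = False, g = False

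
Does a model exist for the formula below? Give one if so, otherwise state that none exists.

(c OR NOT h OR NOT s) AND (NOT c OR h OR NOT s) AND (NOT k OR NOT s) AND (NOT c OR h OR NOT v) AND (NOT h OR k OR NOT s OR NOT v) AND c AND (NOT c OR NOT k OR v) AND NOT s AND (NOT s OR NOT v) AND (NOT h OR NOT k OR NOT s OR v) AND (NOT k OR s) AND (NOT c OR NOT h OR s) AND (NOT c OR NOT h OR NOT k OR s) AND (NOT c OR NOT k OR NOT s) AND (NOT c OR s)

Case c = True:
  (NOT s) forces s = False.
  Clause (NOT c OR s) is falsified — contradiction.
Case c = False:
  Clause (c) is falsified — contradiction.
Both cases fail, so the formula is unsatisfiable.

UNSATISFIABLE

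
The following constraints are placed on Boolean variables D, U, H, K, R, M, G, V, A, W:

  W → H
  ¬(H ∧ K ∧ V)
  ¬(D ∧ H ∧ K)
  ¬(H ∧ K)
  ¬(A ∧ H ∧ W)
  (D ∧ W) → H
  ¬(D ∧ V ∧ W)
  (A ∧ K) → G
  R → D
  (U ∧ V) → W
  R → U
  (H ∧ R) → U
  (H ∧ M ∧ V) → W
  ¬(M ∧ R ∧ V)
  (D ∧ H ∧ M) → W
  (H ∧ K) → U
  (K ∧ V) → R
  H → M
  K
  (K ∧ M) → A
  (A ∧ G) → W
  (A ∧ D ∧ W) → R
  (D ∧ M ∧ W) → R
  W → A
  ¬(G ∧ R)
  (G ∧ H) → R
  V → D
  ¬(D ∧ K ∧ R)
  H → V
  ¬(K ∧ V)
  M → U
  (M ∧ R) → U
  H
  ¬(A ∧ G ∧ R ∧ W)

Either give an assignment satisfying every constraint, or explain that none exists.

Unsatisfiable — no assignment works.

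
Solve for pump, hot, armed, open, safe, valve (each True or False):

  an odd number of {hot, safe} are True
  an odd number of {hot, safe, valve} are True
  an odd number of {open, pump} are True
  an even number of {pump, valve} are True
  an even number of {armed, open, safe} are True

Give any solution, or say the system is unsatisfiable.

pump: False; hot: True; armed: True; open: True; safe: False; valve: False

{hot, safe}: 1 true → odd ✓
{hot, safe, valve}: 1 true → odd ✓
{open, pump}: 1 true → odd ✓
{pump, valve}: 0 true → even ✓
{armed, open, safe}: 2 true → even ✓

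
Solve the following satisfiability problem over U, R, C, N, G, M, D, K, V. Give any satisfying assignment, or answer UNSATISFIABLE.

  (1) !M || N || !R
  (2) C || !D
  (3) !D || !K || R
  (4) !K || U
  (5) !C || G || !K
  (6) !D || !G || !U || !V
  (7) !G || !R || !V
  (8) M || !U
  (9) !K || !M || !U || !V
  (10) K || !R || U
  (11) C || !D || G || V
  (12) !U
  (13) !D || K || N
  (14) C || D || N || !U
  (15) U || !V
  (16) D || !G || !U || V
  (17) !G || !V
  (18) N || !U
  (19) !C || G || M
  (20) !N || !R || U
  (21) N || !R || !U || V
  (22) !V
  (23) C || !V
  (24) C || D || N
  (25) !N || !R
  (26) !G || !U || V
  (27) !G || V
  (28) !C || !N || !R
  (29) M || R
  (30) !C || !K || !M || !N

U = False, R = False, C = True, N = True, G = False, M = True, D = True, K = False, V = False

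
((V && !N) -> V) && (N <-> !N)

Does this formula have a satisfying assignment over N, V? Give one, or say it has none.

The conjunct N <-> !N is unsatisfiable on its own:
  N=F: evaluates to False.
  N=T: evaluates to False.
So the whole conjunction is unsatisfiable.

UNSATISFIABLE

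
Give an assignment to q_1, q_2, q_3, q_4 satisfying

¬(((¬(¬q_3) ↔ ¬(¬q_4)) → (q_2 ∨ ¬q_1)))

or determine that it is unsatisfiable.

q_1 = True; q_2 = False; q_3 = True; q_4 = True

  ¬(((¬(¬q_3) ↔ ¬(¬q_4)) → (q_2 ∨ ¬q_1))) = True
    (¬(¬q_3) ↔ ¬(¬q_4)) → (q_2 ∨ ¬q_1) = False
      ¬(¬q_3) ↔ ¬(¬q_4) = True
        ¬(¬q_3) = True
          ¬q_3 = False
        ¬(¬q_4) = True
          ¬q_4 = False
      q_2 ∨ ¬q_1 = False
        ¬q_1 = False
The formula evaluates to True.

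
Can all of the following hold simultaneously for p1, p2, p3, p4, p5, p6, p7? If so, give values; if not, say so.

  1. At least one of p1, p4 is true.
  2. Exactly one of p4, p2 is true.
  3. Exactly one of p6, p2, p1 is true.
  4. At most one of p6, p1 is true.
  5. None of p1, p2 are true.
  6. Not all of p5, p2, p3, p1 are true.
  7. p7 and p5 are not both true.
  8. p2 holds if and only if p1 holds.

p1 = False; p2 = False; p3 = True; p4 = True; p5 = True; p6 = True; p7 = False

  (1) {p1, p4}: 1 true — at least one ✓
  (2) {p4, p2}: 1 true — exactly one ✓
  (3) {p6, p2, p1}: 1 true — exactly one ✓
  (4) {p6, p1}: 1 true — at most one ✓
  (5) {p1, p2}: 0 true — none ✓
  (6) {p5, p2, p3, p1}: 2/4 true — not all ✓
  (7) p7=F, p5=T — not both ✓
  (8) p2=F, p1=F — same ✓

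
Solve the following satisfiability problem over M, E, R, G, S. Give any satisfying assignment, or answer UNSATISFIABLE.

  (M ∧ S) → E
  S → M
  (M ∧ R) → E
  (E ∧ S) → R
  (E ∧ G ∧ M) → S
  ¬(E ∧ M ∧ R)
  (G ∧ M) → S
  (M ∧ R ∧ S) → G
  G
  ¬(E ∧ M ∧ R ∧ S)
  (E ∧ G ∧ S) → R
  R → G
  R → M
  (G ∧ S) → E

M=F; E=F; R=F; G=T; S=F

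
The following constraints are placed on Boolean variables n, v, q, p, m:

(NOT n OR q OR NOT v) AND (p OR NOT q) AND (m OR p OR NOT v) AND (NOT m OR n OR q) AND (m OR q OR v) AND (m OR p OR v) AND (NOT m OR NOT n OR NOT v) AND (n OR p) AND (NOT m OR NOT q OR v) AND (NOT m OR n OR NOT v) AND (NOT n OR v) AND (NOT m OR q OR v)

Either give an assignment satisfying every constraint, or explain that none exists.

n: False; v: True; q: False; p: True; m: False

Set n = False.
  then (n OR p) forces p = True.
Set v = True.
  then (NOT m OR n OR NOT v) forces m = False.
Set q = False.
All clauses satisfied.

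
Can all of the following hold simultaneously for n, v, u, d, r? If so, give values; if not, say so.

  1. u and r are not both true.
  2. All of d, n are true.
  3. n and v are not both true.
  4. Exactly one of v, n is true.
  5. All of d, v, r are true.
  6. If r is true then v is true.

Case v = True:
  (2) forces d = True.
  (2) forces n = True.
  Constraint (3) is violated (n=T, v=T) — contradiction.
Case v = False:
  Constraint (5) is violated (v=F) — contradiction.
Both cases fail — unsatisfiable.

Unsatisfiable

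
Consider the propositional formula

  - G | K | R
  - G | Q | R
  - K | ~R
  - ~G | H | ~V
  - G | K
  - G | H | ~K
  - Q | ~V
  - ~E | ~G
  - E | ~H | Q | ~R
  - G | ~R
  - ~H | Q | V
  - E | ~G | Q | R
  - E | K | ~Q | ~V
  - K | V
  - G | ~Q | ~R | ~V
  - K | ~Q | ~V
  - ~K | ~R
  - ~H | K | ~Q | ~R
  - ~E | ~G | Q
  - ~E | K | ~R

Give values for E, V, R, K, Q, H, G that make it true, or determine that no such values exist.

Set E = False.
Set V = False.
  then (K | V) forces K = True.
  then (~K | ~R) forces R = False.
Try Q = False:
  (G | Q | R) forces G = True.
  clause (E | ~G | Q | R) is falsified — backtrack.
So Q = True.
Set H = True.
Set G = False.
All clauses satisfied.

E: False, V: False, R: False, K: True, Q: True, H: True, G: False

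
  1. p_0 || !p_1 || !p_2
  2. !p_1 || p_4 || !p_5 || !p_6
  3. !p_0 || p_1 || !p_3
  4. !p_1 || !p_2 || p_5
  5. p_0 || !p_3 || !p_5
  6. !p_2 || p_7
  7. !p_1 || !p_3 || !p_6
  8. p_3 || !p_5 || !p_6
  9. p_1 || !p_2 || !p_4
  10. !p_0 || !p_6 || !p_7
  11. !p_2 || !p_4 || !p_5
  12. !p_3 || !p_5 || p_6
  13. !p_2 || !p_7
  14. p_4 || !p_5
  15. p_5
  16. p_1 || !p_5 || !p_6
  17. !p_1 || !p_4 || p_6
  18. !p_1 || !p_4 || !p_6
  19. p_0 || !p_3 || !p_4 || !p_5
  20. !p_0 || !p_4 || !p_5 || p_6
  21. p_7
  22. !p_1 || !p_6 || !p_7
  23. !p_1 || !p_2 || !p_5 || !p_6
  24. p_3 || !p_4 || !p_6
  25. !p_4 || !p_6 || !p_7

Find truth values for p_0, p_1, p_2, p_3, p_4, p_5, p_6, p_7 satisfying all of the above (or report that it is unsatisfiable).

Unit clause (p_5) forces p_5 = True.
Unit clause (p_7) forces p_7 = True.
In (!p_2 || !p_7) only !p_2 is left, so p_2 = False.
In (p_4 || !p_5) only p_4 is left, so p_4 = True.
In (!p_4 || !p_6 || !p_7) only !p_6 is left, so p_6 = False.
In (!p_3 || !p_5 || p_6) only !p_3 is left, so p_3 = False.
In (!p_1 || !p_4 || p_6) only !p_1 is left, so p_1 = False.
In (!p_0 || !p_4 || !p_5 || p_6) only !p_0 is left, so p_0 = False.
All clauses satisfied.

p_0 = False, p_1 = False, p_2 = False, p_3 = False, p_4 = True, p_5 = True, p_6 = False, p_7 = True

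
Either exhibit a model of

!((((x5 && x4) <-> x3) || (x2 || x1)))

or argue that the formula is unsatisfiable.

x1 = False, x2 = False, x3 = True, x4 = True, x5 = False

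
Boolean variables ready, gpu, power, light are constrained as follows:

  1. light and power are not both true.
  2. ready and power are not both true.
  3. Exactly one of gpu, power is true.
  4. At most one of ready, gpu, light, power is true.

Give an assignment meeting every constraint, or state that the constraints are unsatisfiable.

ready: False, gpu: True, power: False, light: False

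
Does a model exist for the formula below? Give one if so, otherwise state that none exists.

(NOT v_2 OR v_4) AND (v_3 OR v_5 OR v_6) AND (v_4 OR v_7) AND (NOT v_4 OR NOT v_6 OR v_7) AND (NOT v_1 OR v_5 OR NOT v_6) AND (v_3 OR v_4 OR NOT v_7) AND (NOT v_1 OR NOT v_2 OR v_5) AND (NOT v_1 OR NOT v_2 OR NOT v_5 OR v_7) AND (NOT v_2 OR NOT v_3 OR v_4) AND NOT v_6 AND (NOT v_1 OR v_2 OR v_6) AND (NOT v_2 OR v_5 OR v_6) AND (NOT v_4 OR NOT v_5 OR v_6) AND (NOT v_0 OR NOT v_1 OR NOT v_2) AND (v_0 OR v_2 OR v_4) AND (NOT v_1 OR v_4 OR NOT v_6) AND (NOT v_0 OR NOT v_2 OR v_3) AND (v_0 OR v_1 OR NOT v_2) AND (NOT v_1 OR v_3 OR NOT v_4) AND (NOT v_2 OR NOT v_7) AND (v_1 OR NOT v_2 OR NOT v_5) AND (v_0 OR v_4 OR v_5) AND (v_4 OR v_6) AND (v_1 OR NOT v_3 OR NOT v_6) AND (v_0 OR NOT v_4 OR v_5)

v_0: True; v_1: False; v_2: False; v_3: True; v_4: True; v_5: False; v_6: False; v_7: False

Unit clause (NOT v_6) forces v_6 = False.
In (v_4 OR v_6) only v_4 is left, so v_4 = True.
In (NOT v_4 OR NOT v_5 OR v_6) only NOT v_5 is left, so v_5 = False.
In (v_0 OR NOT v_4 OR v_5) only v_0 is left, so v_0 = True.
In (v_3 OR v_5 OR v_6) only v_3 is left, so v_3 = True.
In (NOT v_2 OR v_5 OR v_6) only NOT v_2 is left, so v_2 = False.
In (NOT v_1 OR v_2 OR v_6) only NOT v_1 is left, so v_1 = False.
Set v_7 = False.
All clauses satisfied.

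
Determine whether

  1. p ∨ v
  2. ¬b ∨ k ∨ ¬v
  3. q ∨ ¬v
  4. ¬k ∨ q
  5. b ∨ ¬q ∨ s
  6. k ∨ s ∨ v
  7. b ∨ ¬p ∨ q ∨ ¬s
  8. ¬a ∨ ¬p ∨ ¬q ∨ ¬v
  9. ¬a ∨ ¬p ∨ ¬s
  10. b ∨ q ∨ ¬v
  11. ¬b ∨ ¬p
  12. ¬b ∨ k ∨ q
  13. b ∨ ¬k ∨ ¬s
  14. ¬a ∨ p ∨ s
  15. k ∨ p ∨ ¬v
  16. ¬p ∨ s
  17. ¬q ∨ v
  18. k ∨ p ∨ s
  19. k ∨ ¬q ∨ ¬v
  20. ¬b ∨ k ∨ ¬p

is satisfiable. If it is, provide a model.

p = False; b = True; s = True; k = True; v = True; a = True; q = True

Set p = False.
  then (p ∨ v) forces v = True.
  then (q ∨ ¬v) forces q = True.
  then (k ∨ p ∨ ¬v) forces k = True.
Set b = True.
Set s = True.
Set a = True.
All clauses satisfied.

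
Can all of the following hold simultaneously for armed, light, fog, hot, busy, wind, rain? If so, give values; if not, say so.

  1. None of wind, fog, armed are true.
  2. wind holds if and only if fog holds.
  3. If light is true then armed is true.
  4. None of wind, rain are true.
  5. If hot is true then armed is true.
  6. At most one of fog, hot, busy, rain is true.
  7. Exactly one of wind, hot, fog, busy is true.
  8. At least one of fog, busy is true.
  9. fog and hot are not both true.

armed: False, light: False, fog: False, hot: False, busy: True, wind: False, rain: False

  (1) {wind, fog, armed}: 0 true — none ✓
  (2) wind=F, fog=F — same ✓
  (3) light=F ⇒ armed: vacuous ✓
  (4) {wind, rain}: 0 true — none ✓
  (5) hot=F ⇒ armed: vacuous ✓
  (6) {fog, hot, busy, rain}: 1 true — at most one ✓
  (7) {wind, hot, fog, busy}: 1 true — exactly one ✓
  (8) {fog, busy}: 1 true — at least one ✓
  (9) fog=F, hot=F — not both ✓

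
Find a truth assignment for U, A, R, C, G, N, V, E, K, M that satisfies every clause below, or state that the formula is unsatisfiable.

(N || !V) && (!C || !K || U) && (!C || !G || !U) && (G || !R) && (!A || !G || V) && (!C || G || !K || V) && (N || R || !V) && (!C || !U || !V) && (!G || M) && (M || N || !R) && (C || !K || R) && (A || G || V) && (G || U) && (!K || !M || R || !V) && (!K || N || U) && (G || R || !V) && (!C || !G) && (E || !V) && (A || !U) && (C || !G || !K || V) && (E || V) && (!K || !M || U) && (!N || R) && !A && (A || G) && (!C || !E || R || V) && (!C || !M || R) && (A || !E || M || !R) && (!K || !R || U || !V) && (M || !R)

U = False, A = False, R = False, C = False, G = True, N = False, V = False, E = True, K = False, M = True

Unit clause (!A) forces A = False.
In (A || G) only G is left, so G = True.
In (!G || M) only M is left, so M = True.
In (!C || !G) only !C is left, so C = False.
In (A || !U) only !U is left, so U = False.
In (!K || !M || U) only !K is left, so K = False.
Set R = False.
  then (!N || R) forces N = False.
  then (N || !V) forces V = False.
  then (E || V) forces E = True.
All clauses satisfied.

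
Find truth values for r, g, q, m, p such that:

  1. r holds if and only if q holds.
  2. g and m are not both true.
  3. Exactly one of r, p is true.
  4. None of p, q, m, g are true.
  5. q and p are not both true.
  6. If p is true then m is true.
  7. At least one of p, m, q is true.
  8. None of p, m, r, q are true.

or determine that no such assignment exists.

Case p = True:
  Constraint (4) is violated (p=T) — contradiction.
Case p = False:
  (3) with p=F forces r = True.
  Constraint (8) is violated (r=T) — contradiction.
Both cases fail — unsatisfiable.

The formula is unsatisfiable.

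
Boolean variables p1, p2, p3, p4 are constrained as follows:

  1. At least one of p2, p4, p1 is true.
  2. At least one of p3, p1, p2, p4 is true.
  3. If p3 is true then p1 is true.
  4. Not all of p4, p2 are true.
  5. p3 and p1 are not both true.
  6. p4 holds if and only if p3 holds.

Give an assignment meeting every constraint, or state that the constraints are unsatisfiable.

p1=T; p2=F; p3=F; p4=F

  (1) {p2, p4, p1}: 1 true — at least one ✓
  (2) {p3, p1, p2, p4}: 1 true — at least one ✓
  (3) p3=F ⇒ p1: vacuous ✓
  (4) {p4, p2}: 0/2 true — not all ✓
  (5) p3=F, p1=T — not both ✓
  (6) p4=F, p3=F — same ✓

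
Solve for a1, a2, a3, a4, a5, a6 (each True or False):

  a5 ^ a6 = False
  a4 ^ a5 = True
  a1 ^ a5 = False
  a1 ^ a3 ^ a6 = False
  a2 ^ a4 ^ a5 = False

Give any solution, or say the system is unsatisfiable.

a1: True, a2: True, a3: False, a4: False, a5: True, a6: True

a5 ^ a6 = T ^ T = False ✓
a4 ^ a5 = F ^ T = True ✓
a1 ^ a5 = T ^ T = False ✓
a1 ^ a3 ^ a6 = T ^ F ^ T = False ✓
a2 ^ a4 ^ a5 = T ^ F ^ T = False ✓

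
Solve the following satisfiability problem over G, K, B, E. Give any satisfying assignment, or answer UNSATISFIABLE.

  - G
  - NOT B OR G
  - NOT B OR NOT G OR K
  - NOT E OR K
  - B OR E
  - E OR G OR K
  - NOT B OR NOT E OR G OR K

Unit clause (G) forces G = True.
Try K = False:
  (NOT B OR NOT G OR K) forces B = False.
  (NOT E OR K) forces E = False.
  clause (B OR E) is falsified — backtrack.
So K = True.
Set B = True.
Set E = False.
Check each clause:
  (G): G holds.
  (NOT B OR G): G holds.
  (NOT B OR NOT G OR K): K holds.
  (NOT E OR K): NOT E holds.
  (B OR E): B holds.
  (E OR G OR K): G holds.
  (NOT B OR NOT E OR G OR K): NOT E holds.
All clauses satisfied.

G: True, K: True, B: True, E: False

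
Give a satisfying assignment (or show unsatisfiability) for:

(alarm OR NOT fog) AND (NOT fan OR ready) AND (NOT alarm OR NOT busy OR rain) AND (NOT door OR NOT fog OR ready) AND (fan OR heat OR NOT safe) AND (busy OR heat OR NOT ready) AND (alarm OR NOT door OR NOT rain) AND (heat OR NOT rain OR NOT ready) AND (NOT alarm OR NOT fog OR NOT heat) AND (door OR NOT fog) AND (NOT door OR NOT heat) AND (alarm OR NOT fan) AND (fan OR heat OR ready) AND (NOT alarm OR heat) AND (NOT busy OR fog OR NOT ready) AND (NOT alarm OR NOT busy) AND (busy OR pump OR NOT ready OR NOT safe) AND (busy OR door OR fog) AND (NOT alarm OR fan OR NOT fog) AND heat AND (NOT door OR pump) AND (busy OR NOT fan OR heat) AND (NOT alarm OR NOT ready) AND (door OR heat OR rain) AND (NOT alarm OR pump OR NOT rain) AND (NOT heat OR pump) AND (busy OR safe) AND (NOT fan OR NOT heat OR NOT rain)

safe = True, rain = False, door = False, fan = False, fog = False, pump = True, alarm = False, ready = False, heat = True, busy = True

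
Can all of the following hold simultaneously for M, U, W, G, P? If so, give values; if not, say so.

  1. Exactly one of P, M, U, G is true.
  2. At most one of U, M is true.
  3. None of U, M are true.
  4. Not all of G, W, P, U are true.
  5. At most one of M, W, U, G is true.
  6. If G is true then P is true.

M = False, U = False, W = True, G = False, P = True

  (1) {P, M, U, G}: 1 true — exactly one ✓
  (2) {U, M}: 0 true — at most one ✓
  (3) {U, M}: 0 true — none ✓
  (4) {G, W, P, U}: 2/4 true — not all ✓
  (5) {M, W, U, G}: 1 true — at most one ✓
  (6) G=F ⇒ P: vacuous ✓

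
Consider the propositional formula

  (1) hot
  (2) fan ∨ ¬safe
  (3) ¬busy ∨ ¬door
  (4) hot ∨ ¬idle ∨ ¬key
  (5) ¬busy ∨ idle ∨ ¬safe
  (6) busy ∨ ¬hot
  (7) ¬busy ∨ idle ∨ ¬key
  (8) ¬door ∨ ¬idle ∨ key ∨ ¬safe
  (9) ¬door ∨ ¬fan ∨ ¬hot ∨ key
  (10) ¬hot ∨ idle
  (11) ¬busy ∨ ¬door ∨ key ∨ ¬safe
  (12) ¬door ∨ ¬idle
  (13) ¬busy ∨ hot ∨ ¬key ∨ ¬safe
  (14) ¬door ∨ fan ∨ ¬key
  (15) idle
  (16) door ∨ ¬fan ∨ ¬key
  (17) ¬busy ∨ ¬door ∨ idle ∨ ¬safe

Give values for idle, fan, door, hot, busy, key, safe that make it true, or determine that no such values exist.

Unit clause (hot) forces hot = True.
In (busy ∨ ¬hot) only busy is left, so busy = True.
In (¬hot ∨ idle) only idle is left, so idle = True.
In (¬door ∨ ¬idle) only ¬door is left, so door = False.
Set fan = True.
  then (door ∨ ¬fan ∨ ¬key) forces key = False.
Set safe = False.
All clauses satisfied.

idle: True; fan: True; door: False; hot: True; busy: True; key: False; safe: False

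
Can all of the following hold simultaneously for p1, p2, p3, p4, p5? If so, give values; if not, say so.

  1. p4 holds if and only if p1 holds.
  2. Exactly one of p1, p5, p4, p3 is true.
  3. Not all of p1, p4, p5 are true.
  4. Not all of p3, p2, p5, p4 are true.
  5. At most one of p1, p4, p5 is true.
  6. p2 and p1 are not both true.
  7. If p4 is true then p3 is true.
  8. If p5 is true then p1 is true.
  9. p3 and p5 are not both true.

p1=F, p2=F, p3=T, p4=F, p5=F

  (1) p4=F, p1=F — same ✓
  (2) {p1, p5, p4, p3}: 1 true — exactly one ✓
  (3) {p1, p4, p5}: 0/3 true — not all ✓
  (4) {p3, p2, p5, p4}: 1/4 true — not all ✓
  (5) {p1, p4, p5}: 0 true — at most one ✓
  (6) p2=F, p1=F — not both ✓
  (7) p4=F ⇒ p3: vacuous ✓
  (8) p5=F ⇒ p1: vacuous ✓
  (9) p3=T, p5=F — not both ✓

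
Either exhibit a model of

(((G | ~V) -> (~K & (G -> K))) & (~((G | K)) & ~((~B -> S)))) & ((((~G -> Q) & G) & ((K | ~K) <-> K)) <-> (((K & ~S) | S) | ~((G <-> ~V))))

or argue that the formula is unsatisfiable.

V: True, S: False, K: False, B: False, Q: True, G: False

  ((G | ~V) -> (~K & (G -> K))) & (~((G | K)) & ~((~B -> S))) = True
    (G | ~V) -> (~K & (G -> K)) = True
      G | ~V = False
        ~V = False
      ~K & (G -> K) = True
        ~K = True
        G -> K = True
    ~((G | K)) & ~((~B -> S)) = True
      ~((G | K)) = True
        G | K = False
      ~((~B -> S)) = True
        ~B -> S = False
          ~B = True
  (((~G -> Q) & G) & ((K | ~K) <-> K)) <-> (((K & ~S) | S) | ~((G <-> ~V))) = True
    ((~G -> Q) & G) & ((K | ~K) <-> K) = False
      (~G -> Q) & G = False
        ~G -> Q = True
          ~G = True
      (K | ~K) <-> K = False
        K | ~K = True
          ~K = True
    ((K & ~S) | S) | ~((G <-> ~V)) = False
      (K & ~S) | S = False
        K & ~S = False
          ~S = True
      ~((G <-> ~V)) = False
        G <-> ~V = True
          ~V = False
Both conjuncts True, so the formula holds.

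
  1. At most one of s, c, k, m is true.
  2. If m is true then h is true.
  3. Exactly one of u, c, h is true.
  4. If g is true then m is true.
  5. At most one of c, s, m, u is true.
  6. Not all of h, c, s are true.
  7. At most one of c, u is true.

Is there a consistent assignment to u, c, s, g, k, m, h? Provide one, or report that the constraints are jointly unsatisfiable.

u = False; c = True; s = False; g = False; k = False; m = False; h = False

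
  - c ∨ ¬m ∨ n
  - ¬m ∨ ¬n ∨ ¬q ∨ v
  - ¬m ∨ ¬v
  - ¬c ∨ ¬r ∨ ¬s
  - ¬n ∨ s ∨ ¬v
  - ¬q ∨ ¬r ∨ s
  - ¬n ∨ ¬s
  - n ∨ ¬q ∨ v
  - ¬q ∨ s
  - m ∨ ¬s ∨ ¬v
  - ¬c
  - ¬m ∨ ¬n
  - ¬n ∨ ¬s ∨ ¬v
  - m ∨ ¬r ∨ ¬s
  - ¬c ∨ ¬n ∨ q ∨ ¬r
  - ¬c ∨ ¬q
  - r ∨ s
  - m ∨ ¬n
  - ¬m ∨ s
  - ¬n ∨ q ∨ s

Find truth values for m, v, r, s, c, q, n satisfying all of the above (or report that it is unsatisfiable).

Unit clause (¬c) forces c = False.
Try m = True:
  (c ∨ ¬m ∨ n) forces n = True.
  clause (¬m ∨ ¬n) is falsified — backtrack.
So m = False.
  then (m ∨ ¬n) forces n = False.
Set v = False.
  then (n ∨ ¬q ∨ v) forces q = False.
Set r = True.
  then (m ∨ ¬r ∨ ¬s) forces s = False.
All clauses satisfied.

m: False; v: False; r: True; s: False; c: False; q: False; n: False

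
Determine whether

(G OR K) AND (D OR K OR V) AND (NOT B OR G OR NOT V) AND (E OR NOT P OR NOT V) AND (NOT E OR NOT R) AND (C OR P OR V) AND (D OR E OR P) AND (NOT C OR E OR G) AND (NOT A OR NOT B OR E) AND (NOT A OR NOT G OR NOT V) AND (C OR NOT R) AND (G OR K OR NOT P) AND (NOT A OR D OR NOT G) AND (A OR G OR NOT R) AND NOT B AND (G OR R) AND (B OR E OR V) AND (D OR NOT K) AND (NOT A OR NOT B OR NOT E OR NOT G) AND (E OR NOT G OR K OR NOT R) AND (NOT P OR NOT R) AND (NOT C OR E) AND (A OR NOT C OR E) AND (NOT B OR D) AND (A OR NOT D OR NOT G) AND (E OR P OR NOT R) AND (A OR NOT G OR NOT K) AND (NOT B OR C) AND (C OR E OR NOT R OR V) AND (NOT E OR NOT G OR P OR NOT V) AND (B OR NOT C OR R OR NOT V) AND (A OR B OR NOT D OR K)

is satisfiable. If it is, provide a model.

R: False, V: True, E: True, G: True, D: False, K: False, P: True, B: False, C: False, A: False

Unit clause (NOT B) forces B = False.
Try R = True:
  (NOT E OR NOT R) forces E = False.
  (C OR NOT R) forces C = True.
  clause (NOT C OR E) is falsified — backtrack.
So R = False.
  then (G OR R) forces G = True.
Set V = True.
  then (NOT A OR NOT G OR NOT V) forces A = False.
  then (A OR NOT D OR NOT G) forces D = False.
  then (A OR NOT G OR NOT K) forces K = False.
  then (B OR NOT C OR R OR NOT V) forces C = False.
Set E = True.
  then (NOT E OR NOT G OR P OR NOT V) forces P = True.
All clauses satisfied.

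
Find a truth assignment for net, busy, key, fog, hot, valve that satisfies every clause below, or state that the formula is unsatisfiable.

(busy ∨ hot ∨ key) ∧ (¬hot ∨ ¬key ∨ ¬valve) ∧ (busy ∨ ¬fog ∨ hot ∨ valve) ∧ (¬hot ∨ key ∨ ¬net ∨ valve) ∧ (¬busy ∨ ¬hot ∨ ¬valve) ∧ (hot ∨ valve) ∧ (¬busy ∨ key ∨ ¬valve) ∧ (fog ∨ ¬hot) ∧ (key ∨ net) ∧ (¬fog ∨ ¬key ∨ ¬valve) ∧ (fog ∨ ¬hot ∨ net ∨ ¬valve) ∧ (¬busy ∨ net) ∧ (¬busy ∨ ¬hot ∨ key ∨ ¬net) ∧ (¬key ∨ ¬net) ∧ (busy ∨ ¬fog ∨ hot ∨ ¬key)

Set net = True.
  then (¬key ∨ ¬net) forces key = False.
Try busy = True:
  (¬busy ∨ key ∨ ¬valve) forces valve = False.
  (¬hot ∨ key ∨ ¬net ∨ valve) forces hot = False.
  clause (hot ∨ valve) is falsified — backtrack.
So busy = False.
  then (busy ∨ hot ∨ key) forces hot = True.
  then (¬hot ∨ key ∨ ¬net ∨ valve) forces valve = True.
  then (fog ∨ ¬hot) forces fog = True.
All clauses satisfied.

net=T; busy=F; key=F; fog=T; hot=T; valve=T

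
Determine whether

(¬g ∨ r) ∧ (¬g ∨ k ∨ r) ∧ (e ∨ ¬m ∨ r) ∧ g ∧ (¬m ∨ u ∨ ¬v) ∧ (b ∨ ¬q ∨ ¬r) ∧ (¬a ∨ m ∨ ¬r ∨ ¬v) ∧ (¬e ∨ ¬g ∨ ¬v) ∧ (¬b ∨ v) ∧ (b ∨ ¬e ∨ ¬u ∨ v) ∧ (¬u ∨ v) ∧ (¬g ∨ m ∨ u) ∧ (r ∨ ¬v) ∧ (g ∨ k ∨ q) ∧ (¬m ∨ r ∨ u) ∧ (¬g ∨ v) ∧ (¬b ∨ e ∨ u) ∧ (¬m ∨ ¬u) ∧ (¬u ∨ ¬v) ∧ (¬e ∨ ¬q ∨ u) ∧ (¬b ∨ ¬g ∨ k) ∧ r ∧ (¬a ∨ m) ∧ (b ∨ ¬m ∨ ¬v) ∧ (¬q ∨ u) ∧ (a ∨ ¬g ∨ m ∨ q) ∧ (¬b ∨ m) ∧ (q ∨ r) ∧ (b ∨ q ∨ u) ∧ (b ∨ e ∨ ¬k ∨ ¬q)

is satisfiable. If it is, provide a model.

Case r = True:
  (g) forces g = True.
  (¬g ∨ v) forces v = True.
  (¬e ∨ ¬g ∨ ¬v) forces e = False.
  (¬u ∨ ¬v) forces u = False.
  (¬m ∨ u ∨ ¬v) forces m = False.
  Clause (¬g ∨ m ∨ u) is falsified — contradiction.
Case r = False:
  Clause (r) is falsified — contradiction.
Both cases fail, so the formula is unsatisfiable.

Unsatisfiable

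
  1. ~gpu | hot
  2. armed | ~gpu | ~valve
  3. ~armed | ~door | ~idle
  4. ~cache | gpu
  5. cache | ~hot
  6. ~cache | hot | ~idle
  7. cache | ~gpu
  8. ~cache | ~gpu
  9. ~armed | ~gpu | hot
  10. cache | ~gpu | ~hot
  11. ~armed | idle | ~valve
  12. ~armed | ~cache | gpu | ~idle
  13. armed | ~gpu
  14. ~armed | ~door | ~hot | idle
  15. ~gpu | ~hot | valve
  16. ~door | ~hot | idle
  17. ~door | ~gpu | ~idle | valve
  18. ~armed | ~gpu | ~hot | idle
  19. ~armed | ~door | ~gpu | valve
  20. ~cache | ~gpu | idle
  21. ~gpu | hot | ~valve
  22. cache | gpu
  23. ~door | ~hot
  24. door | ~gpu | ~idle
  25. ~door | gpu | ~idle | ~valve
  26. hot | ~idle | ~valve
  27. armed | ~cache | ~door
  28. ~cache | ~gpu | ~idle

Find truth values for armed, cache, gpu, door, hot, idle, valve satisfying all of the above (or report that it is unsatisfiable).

Unsatisfiable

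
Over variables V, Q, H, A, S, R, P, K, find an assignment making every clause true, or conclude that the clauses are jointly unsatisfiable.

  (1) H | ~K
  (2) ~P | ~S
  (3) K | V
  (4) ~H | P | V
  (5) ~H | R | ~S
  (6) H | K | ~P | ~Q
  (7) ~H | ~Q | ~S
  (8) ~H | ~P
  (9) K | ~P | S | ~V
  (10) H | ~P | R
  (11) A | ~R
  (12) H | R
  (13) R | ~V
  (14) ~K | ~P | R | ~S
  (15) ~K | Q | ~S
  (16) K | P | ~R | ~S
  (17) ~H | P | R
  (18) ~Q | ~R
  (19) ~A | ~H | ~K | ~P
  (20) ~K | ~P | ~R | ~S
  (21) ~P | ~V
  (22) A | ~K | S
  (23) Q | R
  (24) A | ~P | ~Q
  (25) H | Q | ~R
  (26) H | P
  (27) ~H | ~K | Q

V=T, Q=F, H=T, A=T, S=F, R=T, P=F, K=F

Try V = False:
  (K | V) forces K = True.
  (H | ~K) forces H = True.
  (~H | P | V) forces P = True.
  clause (~H | ~P) is falsified — backtrack.
So V = True.
  then (R | ~V) forces R = True.
  then (~Q | ~R) forces Q = False.
  then (~P | ~V) forces P = False.
  then (H | Q | ~R) forces H = True.
  then (~H | ~K | Q) forces K = False.
  then (A | ~R) forces A = True.
  then (K | P | ~R | ~S) forces S = False.
All clauses satisfied.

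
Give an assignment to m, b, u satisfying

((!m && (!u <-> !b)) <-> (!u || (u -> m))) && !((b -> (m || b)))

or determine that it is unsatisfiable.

The conjunct !((b -> (m || b))) is unsatisfiable on its own:
  m=F, b=F: evaluates to False.
  m=F, b=T: evaluates to False.
  m=T, b=F: evaluates to False.
  m=T, b=T: evaluates to False.
So the whole conjunction is unsatisfiable.

Unsatisfiable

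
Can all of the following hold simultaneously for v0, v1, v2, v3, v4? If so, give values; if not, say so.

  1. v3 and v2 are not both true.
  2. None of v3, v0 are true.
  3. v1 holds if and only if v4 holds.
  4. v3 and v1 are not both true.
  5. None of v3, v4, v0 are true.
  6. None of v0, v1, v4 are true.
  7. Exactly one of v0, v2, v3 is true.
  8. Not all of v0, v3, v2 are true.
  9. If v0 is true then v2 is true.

v0 = False, v1 = False, v2 = True, v3 = False, v4 = False

  (1) v3=F, v2=T — not both ✓
  (2) {v3, v0}: 0 true — none ✓
  (3) v1=F, v4=F — same ✓
  (4) v3=F, v1=F — not both ✓
  (5) {v3, v4, v0}: 0 true — none ✓
  (6) {v0, v1, v4}: 0 true — none ✓
  (7) {v0, v2, v3}: 1 true — exactly one ✓
  (8) {v0, v3, v2}: 1/3 true — not all ✓
  (9) v0=F ⇒ v2: vacuous ✓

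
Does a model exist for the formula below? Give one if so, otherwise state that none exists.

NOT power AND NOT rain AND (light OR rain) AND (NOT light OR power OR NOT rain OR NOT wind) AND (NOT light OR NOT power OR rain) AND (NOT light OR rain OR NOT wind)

Unit clause (NOT power) forces power = False.
Unit clause (NOT rain) forces rain = False.
In (light OR rain) only light is left, so light = True.
In (NOT light OR rain OR NOT wind) only NOT wind is left, so wind = False.
All clauses satisfied.

power = False; light = True; rain = False; wind = False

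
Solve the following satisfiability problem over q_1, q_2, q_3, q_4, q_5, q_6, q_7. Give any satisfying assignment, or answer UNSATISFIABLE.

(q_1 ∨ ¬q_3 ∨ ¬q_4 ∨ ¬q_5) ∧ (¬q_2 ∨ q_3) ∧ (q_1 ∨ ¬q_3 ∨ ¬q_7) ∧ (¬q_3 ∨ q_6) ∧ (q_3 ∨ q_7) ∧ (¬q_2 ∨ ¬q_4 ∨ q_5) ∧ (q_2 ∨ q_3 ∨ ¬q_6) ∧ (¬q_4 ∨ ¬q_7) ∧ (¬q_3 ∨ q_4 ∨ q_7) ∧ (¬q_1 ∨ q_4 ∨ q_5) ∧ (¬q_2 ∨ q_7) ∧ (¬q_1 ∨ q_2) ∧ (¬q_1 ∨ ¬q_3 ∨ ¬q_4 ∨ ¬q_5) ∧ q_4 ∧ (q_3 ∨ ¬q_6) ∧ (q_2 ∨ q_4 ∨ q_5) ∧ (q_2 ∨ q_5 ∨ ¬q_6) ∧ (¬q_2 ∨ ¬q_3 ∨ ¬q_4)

No satisfying assignment exists.

Case q_4 = True:
  (¬q_4 ∨ ¬q_7) forces q_7 = False.
  (q_3 ∨ q_7) forces q_3 = True.
  (¬q_3 ∨ q_6) forces q_6 = True.
  (¬q_2 ∨ q_7) forces q_2 = False.
  (¬q_1 ∨ q_2) forces q_1 = False.
  (q_1 ∨ ¬q_3 ∨ ¬q_4 ∨ ¬q_5) forces q_5 = False.
  Clause (q_2 ∨ q_5 ∨ ¬q_6) is falsified — contradiction.
Case q_4 = False:
  Clause (q_4) is falsified — contradiction.
Both cases fail, so the formula is unsatisfiable.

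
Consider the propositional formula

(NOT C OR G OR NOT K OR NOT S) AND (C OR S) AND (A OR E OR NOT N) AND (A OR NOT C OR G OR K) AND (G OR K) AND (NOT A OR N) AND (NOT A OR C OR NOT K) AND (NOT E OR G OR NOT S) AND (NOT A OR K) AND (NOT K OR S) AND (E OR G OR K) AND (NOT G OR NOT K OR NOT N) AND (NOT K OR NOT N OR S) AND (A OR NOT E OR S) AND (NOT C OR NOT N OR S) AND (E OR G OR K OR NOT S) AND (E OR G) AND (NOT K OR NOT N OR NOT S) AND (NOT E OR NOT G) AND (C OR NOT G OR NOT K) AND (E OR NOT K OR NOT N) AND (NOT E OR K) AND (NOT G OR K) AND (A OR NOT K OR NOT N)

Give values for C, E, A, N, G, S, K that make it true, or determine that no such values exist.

Set C = True.
Try E = True:
  (NOT E OR NOT G) forces G = False.
  (G OR K) forces K = True.
  (NOT C OR G OR NOT K OR NOT S) forces S = False.
  clause (NOT K OR S) is falsified — backtrack.
So E = False.
  then (E OR G) forces G = True.
  then (NOT G OR K) forces K = True.
  then (NOT K OR S) forces S = True.
  then (NOT G OR NOT K OR NOT N) forces N = False.
  then (NOT A OR N) forces A = False.
All clauses satisfied.

C=T, E=F, A=F, N=F, G=T, S=T, K=T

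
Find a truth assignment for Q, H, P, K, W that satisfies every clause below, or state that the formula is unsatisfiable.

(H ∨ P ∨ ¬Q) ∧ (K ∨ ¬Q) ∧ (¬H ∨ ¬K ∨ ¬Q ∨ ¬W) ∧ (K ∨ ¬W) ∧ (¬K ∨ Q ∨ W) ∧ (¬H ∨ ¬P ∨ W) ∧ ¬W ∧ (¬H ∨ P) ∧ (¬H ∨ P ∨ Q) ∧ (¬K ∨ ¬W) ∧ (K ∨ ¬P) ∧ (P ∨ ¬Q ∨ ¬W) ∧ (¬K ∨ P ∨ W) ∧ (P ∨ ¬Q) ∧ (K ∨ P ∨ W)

Unit clause (¬W) forces W = False.
Try Q = False:
  (¬K ∨ Q ∨ W) forces K = False.
  (K ∨ ¬P) forces P = False.
  clause (K ∨ P ∨ W) is falsified — backtrack.
So Q = True.
  then (K ∨ ¬Q) forces K = True.
  then (¬K ∨ P ∨ W) forces P = True.
  then (¬H ∨ ¬P ∨ W) forces H = False.
All clauses satisfied.

Q=T, H=F, P=T, K=T, W=F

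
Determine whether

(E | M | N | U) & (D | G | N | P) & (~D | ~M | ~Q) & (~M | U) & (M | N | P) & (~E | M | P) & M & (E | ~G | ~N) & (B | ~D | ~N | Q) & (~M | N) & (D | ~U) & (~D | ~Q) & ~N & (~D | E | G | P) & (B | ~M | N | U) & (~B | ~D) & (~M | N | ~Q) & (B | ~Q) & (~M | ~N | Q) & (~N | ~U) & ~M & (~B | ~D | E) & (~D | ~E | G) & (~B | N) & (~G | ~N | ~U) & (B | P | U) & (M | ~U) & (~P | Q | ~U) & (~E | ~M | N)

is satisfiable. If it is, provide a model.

Unsatisfiable

Case M = True:
  Clause (~M) is falsified — contradiction.
Case M = False:
  Clause (M) is falsified — contradiction.
Both cases fail, so the formula is unsatisfiable.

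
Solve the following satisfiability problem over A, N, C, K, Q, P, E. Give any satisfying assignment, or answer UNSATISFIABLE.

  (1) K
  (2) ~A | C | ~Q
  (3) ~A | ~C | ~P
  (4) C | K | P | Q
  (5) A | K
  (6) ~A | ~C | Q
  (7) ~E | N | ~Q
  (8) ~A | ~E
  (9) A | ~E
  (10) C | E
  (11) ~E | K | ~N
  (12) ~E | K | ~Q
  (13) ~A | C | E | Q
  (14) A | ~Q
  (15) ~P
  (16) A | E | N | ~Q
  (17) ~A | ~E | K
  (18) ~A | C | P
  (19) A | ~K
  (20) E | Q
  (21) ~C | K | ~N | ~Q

A = True; N = True; C = True; K = True; Q = True; P = False; E = False

Unit clause (K) forces K = True.
Unit clause (~P) forces P = False.
In (A | ~K) only A is left, so A = True.
In (~A | ~E) only ~E is left, so E = False.
In (C | E) only C is left, so C = True.
In (E | Q) only Q is left, so Q = True.
Set N = True.
All clauses satisfied.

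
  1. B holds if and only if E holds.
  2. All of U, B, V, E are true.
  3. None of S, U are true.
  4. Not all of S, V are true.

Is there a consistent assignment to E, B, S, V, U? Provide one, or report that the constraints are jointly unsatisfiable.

Unsatisfiable — no assignment works.

Case U = True:
  Constraint (3) is violated (U=T) — contradiction.
Case U = False:
  Constraint (2) is violated (U=F) — contradiction.
Both cases fail — unsatisfiable.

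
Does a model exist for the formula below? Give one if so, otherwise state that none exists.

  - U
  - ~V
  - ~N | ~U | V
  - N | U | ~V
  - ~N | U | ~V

N: False, V: False, U: True

Unit clause (U) forces U = True.
Unit clause (~V) forces V = False.
In (~N | ~U | V) only ~N is left, so N = False.
Check each clause:
  (U): U holds.
  (~V): ~V holds.
  (~N | ~U | V): ~N holds.
  (N | U | ~V): U holds.
  (~N | U | ~V): ~N holds.
All clauses satisfied.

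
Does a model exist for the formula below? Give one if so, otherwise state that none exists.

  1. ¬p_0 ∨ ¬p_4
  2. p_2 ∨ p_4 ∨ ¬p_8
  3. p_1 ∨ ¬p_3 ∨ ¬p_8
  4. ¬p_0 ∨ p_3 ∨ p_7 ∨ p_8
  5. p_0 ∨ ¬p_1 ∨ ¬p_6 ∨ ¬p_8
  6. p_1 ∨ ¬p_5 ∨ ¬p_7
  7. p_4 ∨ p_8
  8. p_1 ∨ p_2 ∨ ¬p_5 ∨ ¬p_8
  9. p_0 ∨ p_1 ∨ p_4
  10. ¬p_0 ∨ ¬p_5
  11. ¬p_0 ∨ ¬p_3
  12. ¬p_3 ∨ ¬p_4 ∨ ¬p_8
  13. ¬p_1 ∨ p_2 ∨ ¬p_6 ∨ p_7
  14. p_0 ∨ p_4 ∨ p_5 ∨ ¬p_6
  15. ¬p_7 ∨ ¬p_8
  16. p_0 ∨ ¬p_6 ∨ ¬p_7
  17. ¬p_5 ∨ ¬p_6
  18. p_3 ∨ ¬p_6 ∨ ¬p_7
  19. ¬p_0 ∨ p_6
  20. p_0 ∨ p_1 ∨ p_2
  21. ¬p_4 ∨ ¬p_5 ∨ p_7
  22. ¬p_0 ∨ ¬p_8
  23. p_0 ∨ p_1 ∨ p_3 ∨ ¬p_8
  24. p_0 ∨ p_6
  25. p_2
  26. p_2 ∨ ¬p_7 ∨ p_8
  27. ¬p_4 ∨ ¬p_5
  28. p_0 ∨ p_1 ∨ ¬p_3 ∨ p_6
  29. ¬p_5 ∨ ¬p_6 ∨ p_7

p_0=F; p_1=F; p_2=T; p_3=F; p_4=T; p_5=F; p_6=T; p_7=F; p_8=F

Unit clause (p_2) forces p_2 = True.
Try p_0 = True:
  (¬p_0 ∨ ¬p_4) forces p_4 = False.
  (p_4 ∨ p_8) forces p_8 = True.
  clause (¬p_0 ∨ ¬p_8) is falsified — backtrack.
So p_0 = False.
  then (p_0 ∨ p_6) forces p_6 = True.
  then (p_0 ∨ ¬p_6 ∨ ¬p_7) forces p_7 = False.
  then (¬p_5 ∨ ¬p_6) forces p_5 = False.
  then (p_0 ∨ p_4 ∨ p_5 ∨ ¬p_6) forces p_4 = True.
Set p_1 = False.
Set p_3 = False.
  then (p_0 ∨ p_1 ∨ p_3 ∨ ¬p_8) forces p_8 = False.
All clauses satisfied.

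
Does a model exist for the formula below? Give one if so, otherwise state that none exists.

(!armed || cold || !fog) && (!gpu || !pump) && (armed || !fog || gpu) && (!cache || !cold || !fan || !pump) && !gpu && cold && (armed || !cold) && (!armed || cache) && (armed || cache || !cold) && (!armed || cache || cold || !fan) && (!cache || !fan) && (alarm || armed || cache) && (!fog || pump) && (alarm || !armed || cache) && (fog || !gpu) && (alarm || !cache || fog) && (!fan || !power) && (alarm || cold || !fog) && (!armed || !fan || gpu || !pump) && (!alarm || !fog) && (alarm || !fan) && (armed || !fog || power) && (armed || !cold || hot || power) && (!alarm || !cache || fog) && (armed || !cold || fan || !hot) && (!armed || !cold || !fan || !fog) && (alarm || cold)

gpu: False, fog: True, pump: True, cold: True, cache: True, alarm: False, armed: True, fan: False, hot: True, power: False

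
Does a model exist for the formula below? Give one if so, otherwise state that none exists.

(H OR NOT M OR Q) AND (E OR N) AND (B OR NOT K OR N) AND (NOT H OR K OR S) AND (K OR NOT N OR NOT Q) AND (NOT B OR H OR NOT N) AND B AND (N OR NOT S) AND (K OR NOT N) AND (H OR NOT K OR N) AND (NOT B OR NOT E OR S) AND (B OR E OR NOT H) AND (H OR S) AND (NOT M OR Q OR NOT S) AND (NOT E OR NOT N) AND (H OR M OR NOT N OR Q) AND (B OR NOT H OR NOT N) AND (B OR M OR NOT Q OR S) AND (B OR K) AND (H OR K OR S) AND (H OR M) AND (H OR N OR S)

Q = False, S = False, E = False, M = False, K = True, H = True, N = True, B = True

Unit clause (B) forces B = True.
Set Q = False.
Set S = False.
  then (NOT B OR NOT E OR S) forces E = False.
  then (H OR S) forces H = True.
  then (E OR N) forces N = True.
  then (NOT H OR K OR S) forces K = True.
Set M = False.
All clauses satisfied.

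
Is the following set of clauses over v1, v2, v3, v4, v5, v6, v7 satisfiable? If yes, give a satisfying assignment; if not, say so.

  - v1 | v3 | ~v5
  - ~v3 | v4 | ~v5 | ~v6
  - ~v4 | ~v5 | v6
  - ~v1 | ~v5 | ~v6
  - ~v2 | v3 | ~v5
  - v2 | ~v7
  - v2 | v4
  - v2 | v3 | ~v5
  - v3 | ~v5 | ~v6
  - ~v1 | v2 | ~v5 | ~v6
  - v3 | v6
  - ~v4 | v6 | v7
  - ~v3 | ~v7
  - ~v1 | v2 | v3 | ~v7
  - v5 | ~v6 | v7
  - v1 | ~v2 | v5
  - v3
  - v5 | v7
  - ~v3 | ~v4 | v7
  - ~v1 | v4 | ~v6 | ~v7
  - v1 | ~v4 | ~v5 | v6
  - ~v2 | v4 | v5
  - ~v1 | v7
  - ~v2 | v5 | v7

Unit clause (v3) forces v3 = True.
In (~v3 | ~v7) only ~v7 is left, so v7 = False.
In (v5 | v7) only v5 is left, so v5 = True.
In (~v3 | ~v4 | v7) only ~v4 is left, so v4 = False.
In (~v1 | v7) only ~v1 is left, so v1 = False.
In (~v3 | v4 | ~v5 | ~v6) only ~v6 is left, so v6 = False.
In (v2 | v4) only v2 is left, so v2 = True.
All clauses satisfied.

v1=F; v2=T; v3=T; v4=F; v5=T; v6=F; v7=F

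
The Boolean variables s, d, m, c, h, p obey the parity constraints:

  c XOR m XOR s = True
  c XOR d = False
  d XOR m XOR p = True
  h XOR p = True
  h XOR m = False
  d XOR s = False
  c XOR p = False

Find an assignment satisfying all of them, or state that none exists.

s = False, d = False, m = True, c = False, h = True, p = False

c XOR m XOR s = F XOR T XOR F = True ✓
c XOR d = F XOR F = False ✓
d XOR m XOR p = F XOR T XOR F = True ✓
h XOR p = T XOR F = True ✓
h XOR m = T XOR T = False ✓
d XOR s = F XOR F = False ✓
c XOR p = F XOR F = False ✓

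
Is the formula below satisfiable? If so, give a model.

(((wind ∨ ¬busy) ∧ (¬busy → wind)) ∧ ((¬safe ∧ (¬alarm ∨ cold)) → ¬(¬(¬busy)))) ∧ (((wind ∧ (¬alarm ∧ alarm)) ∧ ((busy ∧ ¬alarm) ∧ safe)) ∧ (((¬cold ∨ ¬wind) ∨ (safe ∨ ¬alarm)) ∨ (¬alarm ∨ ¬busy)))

Case alarm = True: the conjunct ¬alarm is False.
Case alarm = False: the conjunct alarm is False.
Both cases fail — unsatisfiable.

UNSATISFIABLE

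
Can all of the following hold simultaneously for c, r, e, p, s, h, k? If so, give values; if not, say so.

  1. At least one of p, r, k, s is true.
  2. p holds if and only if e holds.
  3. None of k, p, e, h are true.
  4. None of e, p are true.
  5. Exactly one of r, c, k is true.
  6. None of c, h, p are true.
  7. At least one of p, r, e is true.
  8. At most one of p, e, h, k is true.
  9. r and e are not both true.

c=F; r=T; e=F; p=F; s=T; h=F; k=F

  (1) {p, r, k, s}: 2 true — at least one ✓
  (2) p=F, e=F — same ✓
  (3) {k, p, e, h}: 0 true — none ✓
  (4) {e, p}: 0 true — none ✓
  (5) {r, c, k}: 1 true — exactly one ✓
  (6) {c, h, p}: 0 true — none ✓
  (7) {p, r, e}: 1 true — at least one ✓
  (8) {p, e, h, k}: 0 true — at most one ✓
  (9) r=T, e=F — not both ✓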